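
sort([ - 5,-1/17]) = [ - 5, - 1/17 ]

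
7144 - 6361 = 783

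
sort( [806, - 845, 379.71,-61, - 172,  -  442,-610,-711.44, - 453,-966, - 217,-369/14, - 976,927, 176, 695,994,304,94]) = [-976, - 966,- 845,-711.44, - 610, -453,-442,-217,-172,-61, - 369/14, 94, 176, 304, 379.71, 695, 806, 927,  994 ] 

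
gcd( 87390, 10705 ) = 5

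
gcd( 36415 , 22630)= 5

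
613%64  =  37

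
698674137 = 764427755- 65753618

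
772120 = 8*96515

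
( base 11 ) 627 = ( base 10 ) 755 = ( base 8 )1363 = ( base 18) 25H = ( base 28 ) QR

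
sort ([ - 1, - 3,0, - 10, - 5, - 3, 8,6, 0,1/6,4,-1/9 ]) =[-10, - 5, - 3 , - 3,-1 ,  -  1/9,0, 0,1/6,4, 6,8]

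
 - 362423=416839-779262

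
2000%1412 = 588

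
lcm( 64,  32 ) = 64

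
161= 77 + 84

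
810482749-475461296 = 335021453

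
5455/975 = 1091/195 = 5.59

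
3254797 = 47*69251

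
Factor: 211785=3^1 * 5^1*7^1*2017^1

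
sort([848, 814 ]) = [814, 848 ]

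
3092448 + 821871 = 3914319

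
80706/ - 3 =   -  26902 + 0/1  =  - 26902.00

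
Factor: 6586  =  2^1*37^1 * 89^1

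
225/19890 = 5/442= 0.01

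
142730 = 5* 28546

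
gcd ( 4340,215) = 5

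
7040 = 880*8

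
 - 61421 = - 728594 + 667173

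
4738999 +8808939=13547938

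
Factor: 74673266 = 2^1*4297^1*8689^1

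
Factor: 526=2^1 * 263^1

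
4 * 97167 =388668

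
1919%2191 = 1919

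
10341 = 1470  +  8871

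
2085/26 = 80+5/26=80.19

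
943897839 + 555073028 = 1498970867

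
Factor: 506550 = 2^1 * 3^1*5^2* 11^1 *307^1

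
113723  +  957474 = 1071197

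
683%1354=683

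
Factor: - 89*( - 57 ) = 3^1 * 19^1*89^1 =5073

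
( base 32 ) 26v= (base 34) 1wr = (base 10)2271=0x8df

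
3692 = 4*923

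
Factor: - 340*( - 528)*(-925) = - 2^6*3^1*5^3*11^1*17^1*37^1 =-166056000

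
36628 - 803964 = -767336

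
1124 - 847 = 277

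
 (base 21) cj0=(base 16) 163B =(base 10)5691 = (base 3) 21210210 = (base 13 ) 278A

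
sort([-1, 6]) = [-1, 6]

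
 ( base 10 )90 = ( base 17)55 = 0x5a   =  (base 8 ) 132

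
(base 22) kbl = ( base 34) 8kf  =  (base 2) 10011011010111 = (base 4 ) 2123113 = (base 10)9943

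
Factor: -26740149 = -3^1*593^1*15031^1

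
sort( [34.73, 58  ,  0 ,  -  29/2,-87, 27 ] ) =[  -  87, - 29/2, 0 , 27, 34.73, 58 ]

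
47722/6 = 23861/3 =7953.67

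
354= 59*6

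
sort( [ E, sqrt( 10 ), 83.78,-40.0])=[ - 40.0,E, sqrt( 10),83.78]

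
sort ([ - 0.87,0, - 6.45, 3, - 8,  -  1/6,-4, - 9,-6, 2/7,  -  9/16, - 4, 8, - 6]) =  [ - 9, - 8, - 6.45, -6, -6, - 4, - 4, - 0.87,-9/16, - 1/6,  0,2/7,3,8] 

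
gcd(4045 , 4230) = 5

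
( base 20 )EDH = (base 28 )7DP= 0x16f5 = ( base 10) 5877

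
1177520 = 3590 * 328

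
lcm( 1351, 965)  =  6755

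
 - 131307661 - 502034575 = -633342236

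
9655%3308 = 3039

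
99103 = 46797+52306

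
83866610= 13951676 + 69914934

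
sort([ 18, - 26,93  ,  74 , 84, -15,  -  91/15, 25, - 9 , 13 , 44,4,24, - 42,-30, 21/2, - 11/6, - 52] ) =[ - 52, -42, - 30, - 26, - 15, - 9,-91/15, - 11/6,4, 21/2, 13,18, 24,  25,44 , 74, 84  ,  93 ]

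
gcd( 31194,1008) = 18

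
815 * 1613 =1314595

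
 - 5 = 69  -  74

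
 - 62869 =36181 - 99050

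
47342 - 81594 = - 34252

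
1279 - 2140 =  - 861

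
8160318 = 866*9423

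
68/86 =34/43 = 0.79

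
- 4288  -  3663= - 7951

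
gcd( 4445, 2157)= 1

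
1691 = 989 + 702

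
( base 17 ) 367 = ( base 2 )1111010000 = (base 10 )976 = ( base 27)194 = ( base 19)2D7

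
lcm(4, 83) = 332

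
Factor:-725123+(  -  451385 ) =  - 2^2 * 294127^1 = -  1176508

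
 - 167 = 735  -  902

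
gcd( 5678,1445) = 17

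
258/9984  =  43/1664 = 0.03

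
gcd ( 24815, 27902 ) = 7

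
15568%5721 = 4126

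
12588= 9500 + 3088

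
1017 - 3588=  - 2571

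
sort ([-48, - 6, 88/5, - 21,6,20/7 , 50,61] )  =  [ - 48, - 21, - 6,  20/7,6 , 88/5,50, 61 ]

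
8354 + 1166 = 9520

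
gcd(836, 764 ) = 4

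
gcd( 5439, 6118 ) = 7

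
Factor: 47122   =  2^1*23561^1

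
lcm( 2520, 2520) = 2520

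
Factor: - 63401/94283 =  - 7^(-1)*13^1 * 4877^1*13469^(-1) 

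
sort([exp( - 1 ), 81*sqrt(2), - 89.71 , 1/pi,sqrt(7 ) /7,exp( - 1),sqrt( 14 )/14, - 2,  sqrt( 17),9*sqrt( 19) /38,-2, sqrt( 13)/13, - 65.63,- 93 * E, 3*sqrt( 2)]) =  [-93*E, - 89.71 ,-65.63, - 2 ,- 2, sqrt( 14)/14, sqrt(13)/13,1/pi,exp(-1 ),exp( - 1 ), sqrt( 7)/7,9*sqrt(19 ) /38,sqrt( 17), 3*sqrt( 2 ),81*sqrt ( 2 )]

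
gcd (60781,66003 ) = 7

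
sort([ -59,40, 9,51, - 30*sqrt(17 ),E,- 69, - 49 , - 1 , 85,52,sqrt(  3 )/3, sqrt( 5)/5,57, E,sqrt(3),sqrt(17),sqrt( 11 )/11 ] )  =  [ - 30*sqrt(17 ),-69, - 59, - 49, - 1,sqrt( 11 )/11,sqrt (5)/5, sqrt(3) /3, sqrt( 3),E, E,sqrt ( 17 ),9,  40,51, 52,57, 85]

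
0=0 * 4224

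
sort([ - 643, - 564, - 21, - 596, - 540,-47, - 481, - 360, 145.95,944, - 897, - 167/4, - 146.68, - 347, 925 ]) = [ - 897, - 643, - 596, - 564, - 540 , - 481  ,  -  360, - 347,-146.68,  -  47, - 167/4,-21,145.95,925,944 ] 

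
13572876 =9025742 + 4547134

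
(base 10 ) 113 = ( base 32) 3h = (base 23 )4l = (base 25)4D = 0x71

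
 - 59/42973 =  -  1 + 42914/42973 = -0.00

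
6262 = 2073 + 4189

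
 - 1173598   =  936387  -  2109985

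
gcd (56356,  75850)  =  2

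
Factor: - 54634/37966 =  - 41^( - 1 )*59^1 = -  59/41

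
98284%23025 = 6184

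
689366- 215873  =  473493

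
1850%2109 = 1850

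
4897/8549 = 59/103 = 0.57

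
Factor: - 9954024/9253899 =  - 3318008/3084633 = - 2^3*3^(  -  2)*17^( - 1)*19^1*83^1*263^1*20161^( - 1 ) 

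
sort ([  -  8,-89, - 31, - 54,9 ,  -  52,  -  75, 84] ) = [ - 89,-75, - 54,-52, -31,  -  8, 9, 84]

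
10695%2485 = 755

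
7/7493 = 7/7493 = 0.00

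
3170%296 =210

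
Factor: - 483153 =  - 3^1 * 11^5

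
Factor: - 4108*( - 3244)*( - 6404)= - 85341958208 = - 2^6 * 13^1*79^1* 811^1 * 1601^1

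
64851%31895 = 1061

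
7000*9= 63000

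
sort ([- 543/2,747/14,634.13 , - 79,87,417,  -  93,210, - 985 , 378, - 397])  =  [ - 985,-397, - 543/2,  -  93, - 79,747/14,87,210,378,417,634.13]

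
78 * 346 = 26988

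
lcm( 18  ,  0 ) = 0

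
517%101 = 12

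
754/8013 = 754/8013 = 0.09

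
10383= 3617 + 6766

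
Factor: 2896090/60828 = 1448045/30414 = 2^(  -  1)*3^(  -  1)*5^1*37^( - 1)*71^1*137^( - 1 )*4079^1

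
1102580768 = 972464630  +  130116138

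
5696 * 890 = 5069440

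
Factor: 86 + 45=131 = 131^1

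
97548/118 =48774/59 =826.68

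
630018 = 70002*9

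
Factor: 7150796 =2^2*1787699^1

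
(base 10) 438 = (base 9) 536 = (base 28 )fi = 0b110110110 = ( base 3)121020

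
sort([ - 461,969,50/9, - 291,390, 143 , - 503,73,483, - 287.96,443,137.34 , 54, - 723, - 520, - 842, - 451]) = [-842, - 723, - 520, - 503, - 461, - 451,-291, - 287.96, 50/9,54, 73, 137.34 , 143,390,443,483,969 ]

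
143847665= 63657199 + 80190466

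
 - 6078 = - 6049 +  - 29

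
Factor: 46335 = 3^1*5^1*3089^1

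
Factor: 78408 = 2^3  *  3^4 * 11^2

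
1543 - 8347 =  -  6804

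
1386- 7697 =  - 6311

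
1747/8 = 1747/8 = 218.38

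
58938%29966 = 28972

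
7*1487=10409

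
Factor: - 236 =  - 2^2 * 59^1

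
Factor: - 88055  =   - 5^1 *11^1 * 1601^1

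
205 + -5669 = -5464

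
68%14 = 12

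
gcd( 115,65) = 5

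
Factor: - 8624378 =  - 2^1*7^1 *616027^1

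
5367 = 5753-386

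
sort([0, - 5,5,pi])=[ - 5, 0,pi,5 ] 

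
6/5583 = 2/1861 =0.00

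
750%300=150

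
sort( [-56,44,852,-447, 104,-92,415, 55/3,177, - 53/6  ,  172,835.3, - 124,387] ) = [ - 447,-124, - 92,  -  56 , - 53/6,55/3, 44,104, 172,177, 387, 415, 835.3, 852]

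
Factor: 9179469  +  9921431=19100900=2^2*5^2*7^1*13^1*2099^1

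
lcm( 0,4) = 0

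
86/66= 1  +  10/33  =  1.30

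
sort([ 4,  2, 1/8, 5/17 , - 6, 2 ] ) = [ - 6,1/8,5/17,2,2, 4 ]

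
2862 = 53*54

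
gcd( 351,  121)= 1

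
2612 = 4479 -1867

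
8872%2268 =2068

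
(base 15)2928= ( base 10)8813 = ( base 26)D0P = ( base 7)34460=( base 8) 21155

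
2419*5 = 12095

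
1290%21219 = 1290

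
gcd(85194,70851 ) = 3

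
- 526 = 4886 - 5412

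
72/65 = 1 + 7/65 = 1.11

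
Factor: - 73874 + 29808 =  - 2^1*11^1*2003^1= - 44066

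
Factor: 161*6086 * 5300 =2^3  *5^2*7^1*17^1*23^1*53^1*179^1 = 5193183800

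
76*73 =5548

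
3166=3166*1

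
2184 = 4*546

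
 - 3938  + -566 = -4504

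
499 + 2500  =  2999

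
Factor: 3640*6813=2^3*3^2*5^1 * 7^1*13^1*757^1 = 24799320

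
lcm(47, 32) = 1504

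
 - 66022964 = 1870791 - 67893755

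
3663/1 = 3663 = 3663.00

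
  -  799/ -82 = 9 + 61/82 = 9.74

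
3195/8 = 3195/8=399.38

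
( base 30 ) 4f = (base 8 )207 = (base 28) 4N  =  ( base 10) 135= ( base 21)69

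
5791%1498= 1297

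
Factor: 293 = 293^1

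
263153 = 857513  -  594360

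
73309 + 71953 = 145262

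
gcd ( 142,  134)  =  2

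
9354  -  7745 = 1609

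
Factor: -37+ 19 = -2^1*3^2 = - 18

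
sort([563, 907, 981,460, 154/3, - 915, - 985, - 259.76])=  [ - 985,- 915,-259.76, 154/3, 460 , 563, 907 , 981] 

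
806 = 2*403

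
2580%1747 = 833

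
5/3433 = 5/3433 = 0.00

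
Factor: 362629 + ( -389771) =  - 2^1*41^1*331^1   =  - 27142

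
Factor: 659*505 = 332795 = 5^1*101^1 *659^1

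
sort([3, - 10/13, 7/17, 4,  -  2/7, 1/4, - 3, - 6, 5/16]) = [-6,  -  3, - 10/13, - 2/7,1/4,5/16,7/17,  3, 4]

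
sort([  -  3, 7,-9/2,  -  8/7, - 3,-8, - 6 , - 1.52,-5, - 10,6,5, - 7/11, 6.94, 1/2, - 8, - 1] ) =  [ -10,  -  8, -8, - 6, - 5,-9/2, -3 ,-3,-1.52, - 8/7,- 1, - 7/11, 1/2  ,  5,  6, 6.94, 7]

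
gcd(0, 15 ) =15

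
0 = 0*67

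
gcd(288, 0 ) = 288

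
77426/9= 8602 + 8/9 = 8602.89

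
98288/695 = 141 + 293/695 = 141.42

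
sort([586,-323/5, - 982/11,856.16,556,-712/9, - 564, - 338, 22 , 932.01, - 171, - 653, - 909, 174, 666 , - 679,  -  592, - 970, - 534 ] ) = [-970, -909,- 679,-653, -592 , - 564, - 534,  -  338, - 171, - 982/11, - 712/9, -323/5, 22, 174, 556, 586,666, 856.16,932.01 ] 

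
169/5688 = 169/5688   =  0.03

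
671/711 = 671/711 = 0.94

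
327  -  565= - 238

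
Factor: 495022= 2^1*11^1*22501^1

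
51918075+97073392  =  148991467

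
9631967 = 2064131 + 7567836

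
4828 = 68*71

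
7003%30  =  13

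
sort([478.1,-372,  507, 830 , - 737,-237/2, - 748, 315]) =[ - 748, -737,-372, - 237/2, 315 , 478.1,507,830]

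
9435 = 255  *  37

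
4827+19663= 24490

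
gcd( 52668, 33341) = 77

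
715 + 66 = 781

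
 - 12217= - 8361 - 3856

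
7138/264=3569/132 = 27.04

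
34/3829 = 34/3829 = 0.01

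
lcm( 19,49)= 931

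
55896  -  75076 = - 19180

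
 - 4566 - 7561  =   - 12127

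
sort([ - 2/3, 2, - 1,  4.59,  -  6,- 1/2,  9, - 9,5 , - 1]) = [  -  9 , -6, - 1,-1, - 2/3, - 1/2, 2, 4.59, 5,  9 ] 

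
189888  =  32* 5934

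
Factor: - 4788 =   -  2^2 *3^2*7^1* 19^1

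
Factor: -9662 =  - 2^1*4831^1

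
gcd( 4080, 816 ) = 816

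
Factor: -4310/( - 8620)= 2^( - 1)   =  1/2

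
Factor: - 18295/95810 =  - 3659/19162 = -2^( - 1 )*11^( - 1)*13^(- 1 )*67^( - 1 )*3659^1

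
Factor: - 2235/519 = -5^1*149^1 * 173^ ( - 1 ) = -745/173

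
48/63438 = 8/10573=0.00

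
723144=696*1039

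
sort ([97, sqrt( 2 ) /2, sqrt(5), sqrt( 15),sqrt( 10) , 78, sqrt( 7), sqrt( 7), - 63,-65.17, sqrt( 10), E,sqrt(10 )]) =[ - 65.17, - 63, sqrt(2)/2 , sqrt( 5), sqrt ( 7 ),  sqrt(7), E,sqrt(10 ), sqrt( 10 ),  sqrt( 10), sqrt(15), 78 , 97 ]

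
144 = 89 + 55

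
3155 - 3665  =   - 510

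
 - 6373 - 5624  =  -11997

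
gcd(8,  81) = 1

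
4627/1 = 4627 = 4627.00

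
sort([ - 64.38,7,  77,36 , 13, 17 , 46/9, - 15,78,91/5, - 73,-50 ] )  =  [ - 73, - 64.38,-50,  -  15,46/9, 7,13, 17,91/5,36, 77,  78 ] 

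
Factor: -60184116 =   -  2^2*3^2*1671781^1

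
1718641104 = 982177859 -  - 736463245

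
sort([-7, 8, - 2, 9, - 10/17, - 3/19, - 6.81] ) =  [ - 7 , - 6.81, - 2,  -  10/17, - 3/19, 8, 9 ] 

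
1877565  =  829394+1048171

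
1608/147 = 10+46/49 = 10.94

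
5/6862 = 5/6862= 0.00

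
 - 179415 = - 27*6645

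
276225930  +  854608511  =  1130834441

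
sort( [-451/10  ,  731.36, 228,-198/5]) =[ - 451/10, - 198/5,228, 731.36]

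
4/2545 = 4/2545 = 0.00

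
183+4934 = 5117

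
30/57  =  10/19 = 0.53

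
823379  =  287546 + 535833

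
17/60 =17/60 = 0.28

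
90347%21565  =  4087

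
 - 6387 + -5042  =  -11429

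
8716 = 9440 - 724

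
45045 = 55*819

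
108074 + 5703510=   5811584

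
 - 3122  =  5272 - 8394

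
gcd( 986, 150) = 2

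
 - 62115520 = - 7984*7780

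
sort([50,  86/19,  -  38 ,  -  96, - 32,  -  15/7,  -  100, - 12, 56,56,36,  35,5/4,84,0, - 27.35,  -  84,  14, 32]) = [ - 100 , - 96  , - 84, - 38 ,  -  32 , - 27.35, - 12, - 15/7,0,5/4, 86/19, 14, 32, 35 , 36,  50,56 , 56,84] 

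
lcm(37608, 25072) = 75216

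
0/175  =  0 = 0.00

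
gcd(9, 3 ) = 3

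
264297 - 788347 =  - 524050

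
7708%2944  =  1820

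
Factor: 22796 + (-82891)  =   - 60095  =  - 5^1* 7^1*17^1* 101^1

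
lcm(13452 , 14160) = 269040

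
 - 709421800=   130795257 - 840217057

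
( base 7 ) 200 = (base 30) 38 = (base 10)98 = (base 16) 62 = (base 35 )2s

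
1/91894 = 1/91894=0.00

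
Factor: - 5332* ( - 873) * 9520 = 44314038720 = 2^6*3^2*5^1*7^1*17^1*31^1* 43^1*97^1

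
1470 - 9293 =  - 7823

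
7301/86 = 7301/86 = 84.90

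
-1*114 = -114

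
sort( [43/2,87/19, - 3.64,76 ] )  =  [- 3.64, 87/19,43/2, 76]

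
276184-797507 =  - 521323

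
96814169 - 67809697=29004472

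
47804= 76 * 629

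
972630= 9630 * 101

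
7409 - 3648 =3761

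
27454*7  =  192178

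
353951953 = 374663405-20711452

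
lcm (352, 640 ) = 7040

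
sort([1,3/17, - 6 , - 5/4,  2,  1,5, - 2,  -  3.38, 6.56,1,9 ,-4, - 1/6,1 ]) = [  -  6, - 4 , - 3.38, - 2, - 5/4, - 1/6, 3/17,1, 1, 1,1,2, 5,6.56, 9] 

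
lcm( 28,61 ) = 1708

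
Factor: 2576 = 2^4*7^1*23^1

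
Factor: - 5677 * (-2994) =16996938 = 2^1*3^1* 7^1*499^1*811^1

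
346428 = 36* 9623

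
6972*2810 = 19591320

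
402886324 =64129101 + 338757223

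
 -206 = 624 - 830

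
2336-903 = 1433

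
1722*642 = 1105524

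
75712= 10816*7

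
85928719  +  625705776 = 711634495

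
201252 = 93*2164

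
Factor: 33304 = 2^3*23^1*181^1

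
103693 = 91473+12220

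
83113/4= 20778 + 1/4=20778.25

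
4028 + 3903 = 7931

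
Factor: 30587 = 73^1*419^1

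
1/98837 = 1/98837 = 0.00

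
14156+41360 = 55516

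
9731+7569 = 17300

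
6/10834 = 3/5417 = 0.00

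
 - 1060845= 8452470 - 9513315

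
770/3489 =770/3489=0.22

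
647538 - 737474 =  - 89936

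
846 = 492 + 354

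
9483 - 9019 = 464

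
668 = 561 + 107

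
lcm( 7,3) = 21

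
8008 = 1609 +6399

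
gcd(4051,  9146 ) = 1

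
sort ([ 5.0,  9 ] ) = [5.0, 9] 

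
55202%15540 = 8582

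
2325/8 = 2325/8 = 290.62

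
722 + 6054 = 6776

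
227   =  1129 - 902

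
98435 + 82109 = 180544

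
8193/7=8193/7= 1170.43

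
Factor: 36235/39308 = 2^( - 2)*5^1* 31^( - 1) * 317^(  -  1 ) *7247^1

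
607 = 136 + 471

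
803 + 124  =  927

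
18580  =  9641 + 8939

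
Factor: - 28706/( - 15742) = 17^( - 1)* 31^1 = 31/17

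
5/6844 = 5/6844=0.00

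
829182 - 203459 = 625723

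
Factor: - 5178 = -2^1*3^1*863^1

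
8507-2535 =5972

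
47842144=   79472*602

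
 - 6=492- 498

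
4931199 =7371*669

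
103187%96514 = 6673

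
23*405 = 9315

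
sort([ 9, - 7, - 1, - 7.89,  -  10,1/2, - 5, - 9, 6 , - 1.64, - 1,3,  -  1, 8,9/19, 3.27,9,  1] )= [-10, - 9, - 7.89, - 7,-5,-1.64, - 1, - 1, - 1,  9/19,1/2,1,3,3.27,6,8,9, 9]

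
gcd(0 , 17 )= 17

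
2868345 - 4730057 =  - 1861712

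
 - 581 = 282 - 863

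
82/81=82/81 = 1.01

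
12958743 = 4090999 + 8867744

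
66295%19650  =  7345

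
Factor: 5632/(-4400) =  - 32/25=- 2^5*5^( - 2)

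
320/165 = 1+31/33 = 1.94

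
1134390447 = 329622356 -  - 804768091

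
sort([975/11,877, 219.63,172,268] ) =[975/11,172,  219.63, 268,  877 ]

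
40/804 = 10/201= 0.05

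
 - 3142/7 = - 3142/7 = - 448.86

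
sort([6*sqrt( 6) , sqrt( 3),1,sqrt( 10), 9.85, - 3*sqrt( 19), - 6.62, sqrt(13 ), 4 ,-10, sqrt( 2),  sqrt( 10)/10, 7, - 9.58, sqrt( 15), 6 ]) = [ - 3*sqrt( 19), - 10, - 9.58, - 6.62,sqrt(10)/10,1,sqrt( 2), sqrt( 3 ), sqrt( 10),  sqrt( 13),sqrt(15 ),4, 6, 7,9.85,6 * sqrt( 6)]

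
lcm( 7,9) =63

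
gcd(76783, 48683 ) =1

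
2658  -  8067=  - 5409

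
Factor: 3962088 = 2^3*3^3*13^1 * 17^1*83^1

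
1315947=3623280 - 2307333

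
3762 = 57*66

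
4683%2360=2323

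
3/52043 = 3/52043 = 0.00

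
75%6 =3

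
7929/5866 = 7929/5866=1.35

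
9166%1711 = 611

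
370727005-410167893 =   -  39440888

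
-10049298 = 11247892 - 21297190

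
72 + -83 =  - 11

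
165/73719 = 55/24573 = 0.00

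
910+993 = 1903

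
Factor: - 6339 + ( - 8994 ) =-15333 = -  3^1*19^1*269^1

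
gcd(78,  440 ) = 2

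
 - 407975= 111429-519404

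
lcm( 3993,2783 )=91839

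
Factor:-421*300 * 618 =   -  78053400 = -2^3*3^2*5^2*103^1  *  421^1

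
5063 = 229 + 4834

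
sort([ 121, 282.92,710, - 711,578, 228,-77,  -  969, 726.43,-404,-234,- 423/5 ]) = [ - 969, - 711,-404,  -  234,  -  423/5, - 77, 121, 228, 282.92, 578,  710, 726.43 ]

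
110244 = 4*27561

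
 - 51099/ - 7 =51099/7 =7299.86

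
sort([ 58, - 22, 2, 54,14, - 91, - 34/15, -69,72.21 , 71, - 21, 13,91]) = [ - 91, - 69 , - 22, - 21 , - 34/15, 2,13,14,54, 58,71,72.21,  91]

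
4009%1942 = 125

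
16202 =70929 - 54727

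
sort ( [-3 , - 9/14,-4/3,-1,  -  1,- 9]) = [ - 9, -3, - 4/3,  -  1,  -  1, - 9/14]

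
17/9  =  1+8/9 = 1.89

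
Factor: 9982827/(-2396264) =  - 2^( - 3 )* 3^2*13^ ( - 1)*271^1*4093^1*23041^(- 1)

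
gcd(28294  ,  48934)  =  86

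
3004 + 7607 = 10611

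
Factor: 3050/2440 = 2^( -2)*5^1 = 5/4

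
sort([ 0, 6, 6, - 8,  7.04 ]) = [ - 8, 0, 6,6,7.04] 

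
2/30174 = 1/15087 = 0.00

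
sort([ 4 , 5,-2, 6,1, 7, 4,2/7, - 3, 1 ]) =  [  -  3,-2,2/7, 1, 1, 4, 4,5,  6  ,  7] 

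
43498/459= 43498/459 = 94.77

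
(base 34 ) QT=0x391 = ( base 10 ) 913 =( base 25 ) 1BD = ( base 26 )193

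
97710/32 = 3053 + 7/16 = 3053.44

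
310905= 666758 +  - 355853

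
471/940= 471/940= 0.50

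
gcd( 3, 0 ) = 3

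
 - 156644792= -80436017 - 76208775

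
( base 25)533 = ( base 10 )3203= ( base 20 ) 803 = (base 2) 110010000011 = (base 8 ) 6203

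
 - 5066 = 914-5980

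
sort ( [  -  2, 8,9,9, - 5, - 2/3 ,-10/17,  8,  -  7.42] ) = [-7.42,  -  5,- 2,-2/3, - 10/17, 8,  8, 9, 9 ] 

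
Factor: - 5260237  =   - 67^1*78511^1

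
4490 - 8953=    -4463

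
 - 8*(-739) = 5912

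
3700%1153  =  241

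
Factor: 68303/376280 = 2^( - 3)*5^(-1 )*23^( - 1 ) * 167^1 = 167/920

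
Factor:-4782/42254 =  - 3^1 * 37^( - 1)*571^( - 1 ) * 797^1 = -2391/21127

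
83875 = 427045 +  - 343170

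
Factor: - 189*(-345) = 3^4*5^1*7^1*23^1 = 65205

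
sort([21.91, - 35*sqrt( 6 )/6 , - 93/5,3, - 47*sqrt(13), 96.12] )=[ - 47*sqrt( 13),-93/5, - 35*sqrt( 6)/6, 3, 21.91,96.12]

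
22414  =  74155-51741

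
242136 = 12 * 20178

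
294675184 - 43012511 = 251662673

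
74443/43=74443/43 = 1731.23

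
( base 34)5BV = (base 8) 14051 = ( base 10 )6185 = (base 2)1100000101001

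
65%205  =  65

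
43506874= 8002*5437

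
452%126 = 74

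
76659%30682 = 15295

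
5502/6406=2751/3203 = 0.86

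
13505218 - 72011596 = -58506378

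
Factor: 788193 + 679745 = 1467938 = 2^1*37^1*83^1*239^1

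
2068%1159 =909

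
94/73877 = 94/73877 = 0.00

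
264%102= 60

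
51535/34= 1515 + 25/34 = 1515.74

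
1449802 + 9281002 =10730804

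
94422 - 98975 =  - 4553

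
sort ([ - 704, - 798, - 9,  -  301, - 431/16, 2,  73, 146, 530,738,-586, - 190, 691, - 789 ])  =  [ - 798, - 789, - 704,  -  586, - 301, - 190,  -  431/16,-9,2, 73,  146,530, 691 , 738 ] 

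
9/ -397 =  - 9/397 = - 0.02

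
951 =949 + 2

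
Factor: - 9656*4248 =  - 2^6*3^2 * 17^1*59^1*71^1= - 41018688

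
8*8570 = 68560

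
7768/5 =1553+3/5= 1553.60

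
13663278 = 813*16806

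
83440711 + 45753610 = 129194321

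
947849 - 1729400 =-781551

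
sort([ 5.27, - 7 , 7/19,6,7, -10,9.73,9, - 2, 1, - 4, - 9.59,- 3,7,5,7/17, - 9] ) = [ - 10, - 9.59, - 9, - 7,-4, - 3, - 2,7/19,7/17,  1,5, 5.27,6,7,7,9 , 9.73 ] 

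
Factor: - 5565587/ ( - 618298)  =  2^( - 1 )*19^( - 1)* 53^( - 1) * 307^(-1 )*1987^1*2801^1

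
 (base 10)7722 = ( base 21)haf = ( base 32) 7ha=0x1e2a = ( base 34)6n4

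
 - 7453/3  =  -2485  +  2/3 =- 2484.33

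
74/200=37/100   =  0.37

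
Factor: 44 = 2^2*11^1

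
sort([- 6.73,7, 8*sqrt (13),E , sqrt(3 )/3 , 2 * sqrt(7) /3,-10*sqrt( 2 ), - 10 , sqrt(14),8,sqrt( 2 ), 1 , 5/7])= [ - 10*sqrt( 2), - 10,- 6.73 , sqrt (3) /3 , 5/7, 1, sqrt(2 ) , 2*sqrt(7) /3, E, sqrt( 14),  7,8,8*sqrt ( 13 )] 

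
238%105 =28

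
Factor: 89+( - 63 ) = 26   =  2^1*13^1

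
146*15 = 2190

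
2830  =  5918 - 3088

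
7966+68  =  8034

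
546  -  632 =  - 86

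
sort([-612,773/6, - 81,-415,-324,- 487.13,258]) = [-612,-487.13,-415, - 324, -81,773/6, 258]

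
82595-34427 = 48168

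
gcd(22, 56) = 2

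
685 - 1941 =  - 1256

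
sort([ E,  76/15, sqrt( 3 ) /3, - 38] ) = [ - 38,  sqrt( 3) /3 , E,76/15 ] 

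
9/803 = 9/803 = 0.01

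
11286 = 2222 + 9064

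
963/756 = 107/84 = 1.27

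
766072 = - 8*( -95759)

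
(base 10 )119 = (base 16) 77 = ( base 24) 4n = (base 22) 59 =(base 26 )4F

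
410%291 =119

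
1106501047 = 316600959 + 789900088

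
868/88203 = 868/88203 = 0.01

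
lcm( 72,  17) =1224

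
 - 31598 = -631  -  30967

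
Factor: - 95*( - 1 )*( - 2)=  - 2^1*5^1*19^1 =- 190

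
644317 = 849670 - 205353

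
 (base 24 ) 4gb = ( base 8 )5213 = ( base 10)2699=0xa8b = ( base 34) 2bd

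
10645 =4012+6633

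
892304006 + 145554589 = 1037858595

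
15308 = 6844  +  8464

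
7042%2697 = 1648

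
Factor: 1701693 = 3^2*7^1 * 27011^1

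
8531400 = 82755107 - 74223707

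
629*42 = 26418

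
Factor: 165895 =5^1*33179^1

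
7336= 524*14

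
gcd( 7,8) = 1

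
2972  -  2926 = 46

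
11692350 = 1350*8661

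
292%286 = 6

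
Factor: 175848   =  2^3 *3^1*17^1*431^1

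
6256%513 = 100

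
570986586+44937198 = 615923784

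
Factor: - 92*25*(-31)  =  71300  =  2^2*5^2*23^1*31^1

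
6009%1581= 1266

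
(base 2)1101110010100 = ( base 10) 7060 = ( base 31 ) 7an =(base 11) 5339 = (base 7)26404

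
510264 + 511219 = 1021483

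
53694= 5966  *9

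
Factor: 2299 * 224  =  514976 = 2^5*7^1*11^2*19^1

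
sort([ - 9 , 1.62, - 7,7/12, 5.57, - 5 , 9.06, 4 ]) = [ - 9,  -  7, - 5 , 7/12,1.62, 4,  5.57, 9.06]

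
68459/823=83 + 150/823 = 83.18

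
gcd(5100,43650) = 150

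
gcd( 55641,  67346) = 1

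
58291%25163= 7965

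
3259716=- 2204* (-1479) 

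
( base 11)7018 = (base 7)36135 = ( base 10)9336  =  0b10010001111000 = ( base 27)CLL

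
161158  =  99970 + 61188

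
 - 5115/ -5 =1023/1 = 1023.00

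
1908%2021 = 1908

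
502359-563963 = - 61604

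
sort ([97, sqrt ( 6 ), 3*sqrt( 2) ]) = [ sqrt(6), 3*sqrt( 2), 97]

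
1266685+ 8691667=9958352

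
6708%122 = 120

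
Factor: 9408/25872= 2^2 *11^( - 1) = 4/11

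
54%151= 54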